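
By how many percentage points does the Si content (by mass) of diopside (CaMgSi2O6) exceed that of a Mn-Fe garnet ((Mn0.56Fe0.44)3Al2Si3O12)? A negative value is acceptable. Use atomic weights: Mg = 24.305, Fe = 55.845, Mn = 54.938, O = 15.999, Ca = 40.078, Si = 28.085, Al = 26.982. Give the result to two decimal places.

M(CaMgSi2O6) = 216.547 g/mol, so wt% Si = 56.170/216.547 × 100 = 25.94%.
M((Mn0.56Fe0.44)3Al2Si3O12) = 496.218 g/mol, so wt% Si = 84.255/496.218 × 100 = 16.98%.
25.94 − 16.98 = 8.96 pp.

8.96 percentage points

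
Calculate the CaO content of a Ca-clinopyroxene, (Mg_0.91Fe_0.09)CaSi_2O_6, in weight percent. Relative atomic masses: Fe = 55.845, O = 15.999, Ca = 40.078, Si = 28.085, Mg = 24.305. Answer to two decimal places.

25.56 wt%

Molar mass of (Mg_0.91Fe_0.09)CaSi_2O_6 = 0.91*24.305 + 0.09*55.845 + 1*40.078 + 2*28.085 + 6*15.999 = 219.386 g/mol.
Each formula unit contains 1 Ca, equivalent to 1/1 = 1.0000 mol CaO.
M(CaO) = 1×40.078 + 1×15.999 = 56.077 g/mol.
Mass of CaO per formula unit = 1.0000 × 56.077 = 56.077 g.
CaO wt% = 56.077 / 219.386 × 100 = 25.56%.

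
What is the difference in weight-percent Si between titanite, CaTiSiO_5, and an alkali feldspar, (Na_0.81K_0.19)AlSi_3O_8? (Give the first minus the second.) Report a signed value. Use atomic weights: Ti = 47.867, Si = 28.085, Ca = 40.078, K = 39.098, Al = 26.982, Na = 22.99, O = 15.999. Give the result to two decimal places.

M(CaTiSiO_5) = 196.025 g/mol, so wt% Si = 28.085/196.025 × 100 = 14.33%.
M((Na_0.81K_0.19)AlSi_3O_8) = 265.280 g/mol, so wt% Si = 84.255/265.280 × 100 = 31.76%.
14.33 − 31.76 = -17.43 pp.

-17.43 percentage points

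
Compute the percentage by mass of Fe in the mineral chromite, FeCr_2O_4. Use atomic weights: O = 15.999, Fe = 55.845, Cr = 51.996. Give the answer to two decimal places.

Formula mass = 1*55.845 + 2*51.996 + 4*15.999 = 223.833 g/mol, of which 55.845 g is Fe.
So Fe makes up 55.845/223.833 = 0.2495 of the mass, i.e. 24.95%.

24.95 wt%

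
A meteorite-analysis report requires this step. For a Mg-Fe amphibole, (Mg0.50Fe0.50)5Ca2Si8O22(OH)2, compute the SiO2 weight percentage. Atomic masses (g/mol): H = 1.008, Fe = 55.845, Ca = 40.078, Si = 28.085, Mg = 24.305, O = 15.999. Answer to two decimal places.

53.93 wt%

Formula mass = 891.203 g/mol.
8 Si → 8.0000 mol SiO2 per formula unit; M(SiO2) = 60.083, so SiO2 mass = 480.664 g.
480.664/891.203 × 100 = 53.93 wt%.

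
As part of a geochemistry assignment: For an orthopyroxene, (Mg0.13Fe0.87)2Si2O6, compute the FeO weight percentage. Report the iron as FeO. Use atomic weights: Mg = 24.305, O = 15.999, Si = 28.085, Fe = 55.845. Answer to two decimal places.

Formula mass = 255.654 g/mol.
1.74 Fe → 1.7400 mol FeO per formula unit; M(FeO) = 71.844, so FeO mass = 125.009 g.
125.009/255.654 × 100 = 48.90 wt%.

48.90 wt%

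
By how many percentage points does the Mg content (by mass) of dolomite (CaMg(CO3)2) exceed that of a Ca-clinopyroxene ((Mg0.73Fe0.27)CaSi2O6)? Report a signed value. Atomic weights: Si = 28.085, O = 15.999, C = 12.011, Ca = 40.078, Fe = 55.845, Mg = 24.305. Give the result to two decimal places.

5.30 percentage points

Mg in CaMg(CO3)2: molar mass 184.399 g/mol; 1×24.305 = 24.305 g → 13.18 wt%.
Mg in (Mg0.73Fe0.27)CaSi2O6: molar mass 225.063 g/mol; 0.73×24.305 = 17.743 g → 7.88 wt%.
Difference = 13.18 − 7.88 = 5.30 percentage points.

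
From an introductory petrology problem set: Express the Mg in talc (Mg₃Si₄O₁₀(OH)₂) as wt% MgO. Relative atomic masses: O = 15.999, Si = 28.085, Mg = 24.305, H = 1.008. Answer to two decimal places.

31.88 wt%

M(Mg₃Si₄O₁₀(OH)₂) = 379.259 g/mol; M(MgO) = 40.304 g/mol.
Moles MgO per formula unit = 3 Mg ÷ 1 = 3.0000.
MgO fraction = (3.0000 × 40.304) / 379.259 = 120.912/379.259 = 0.3188.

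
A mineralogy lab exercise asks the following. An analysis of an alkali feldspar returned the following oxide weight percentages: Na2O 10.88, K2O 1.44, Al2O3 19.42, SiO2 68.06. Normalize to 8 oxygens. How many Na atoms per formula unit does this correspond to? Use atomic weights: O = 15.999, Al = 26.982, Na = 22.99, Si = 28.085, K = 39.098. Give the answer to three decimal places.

10.88 wt% Na2O ÷ 61.979 g/mol = 0.17554 mol, giving 0.35108 Na and 0.17554 O.
1.44 wt% K2O ÷ 94.195 g/mol = 0.01529 mol, giving 0.03058 K and 0.01529 O.
19.42 wt% Al2O3 ÷ 101.961 g/mol = 0.19046 mol, giving 0.38092 Al and 0.57138 O.
68.06 wt% SiO2 ÷ 60.083 g/mol = 1.13277 mol, giving 1.13277 Si and 2.26554 O.
Oxygen sums to 3.02775; scaling by 8/3.02775 = 2.64223 puts the formula on 8 O.
Na: 0.35108 × 2.64223 = 0.928 atoms per formula unit.

0.928 Na apfu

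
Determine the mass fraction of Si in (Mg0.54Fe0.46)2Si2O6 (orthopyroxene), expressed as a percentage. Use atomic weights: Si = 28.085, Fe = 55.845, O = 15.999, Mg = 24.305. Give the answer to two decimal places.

24.44 weight percent

M((Mg0.54Fe0.46)2Si2O6) = 229.791 g/mol.
Si contributes 2 × 28.085 = 56.170 g per mole.
56.170/229.791 = 0.2444 → 24.44%.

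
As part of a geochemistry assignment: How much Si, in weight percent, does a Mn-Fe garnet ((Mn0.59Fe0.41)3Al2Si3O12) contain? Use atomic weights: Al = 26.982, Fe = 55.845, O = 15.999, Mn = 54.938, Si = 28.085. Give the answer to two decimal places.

16.98 weight percent

Formula mass = 1.77*54.938 + 1.23*55.845 + 2*26.982 + 3*28.085 + 12*15.999 = 496.137 g/mol, of which 84.255 g is Si.
So Si makes up 84.255/496.137 = 0.1698 of the mass, i.e. 16.98%.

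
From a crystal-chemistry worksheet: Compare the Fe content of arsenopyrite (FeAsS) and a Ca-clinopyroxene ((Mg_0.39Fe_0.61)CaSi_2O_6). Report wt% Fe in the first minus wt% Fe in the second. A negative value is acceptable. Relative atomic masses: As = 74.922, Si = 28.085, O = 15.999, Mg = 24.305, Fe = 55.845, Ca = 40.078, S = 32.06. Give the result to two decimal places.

M(FeAsS) = 162.827 g/mol, so wt% Fe = 55.845/162.827 × 100 = 34.30%.
M((Mg_0.39Fe_0.61)CaSi_2O_6) = 235.786 g/mol, so wt% Fe = 34.065/235.786 × 100 = 14.45%.
34.30 − 14.45 = 19.85 pp.

19.85 percentage points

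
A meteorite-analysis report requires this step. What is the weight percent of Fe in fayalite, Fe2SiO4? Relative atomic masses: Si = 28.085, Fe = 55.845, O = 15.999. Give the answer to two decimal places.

54.81 weight percent

Molar mass of Fe2SiO4: 2*55.845 + 1*28.085 + 4*15.999 = 203.771 g/mol.
Mass of Fe per formula unit: 2 × 55.845 = 111.690 g.
Weight fraction Fe = 111.690 / 203.771 = 0.5481.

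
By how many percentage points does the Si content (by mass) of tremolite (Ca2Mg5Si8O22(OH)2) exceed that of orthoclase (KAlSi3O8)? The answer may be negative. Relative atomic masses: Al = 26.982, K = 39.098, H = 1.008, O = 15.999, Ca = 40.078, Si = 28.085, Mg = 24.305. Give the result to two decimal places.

M(Ca2Mg5Si8O22(OH)2) = 812.353 g/mol, so wt% Si = 224.680/812.353 × 100 = 27.66%.
M(KAlSi3O8) = 278.327 g/mol, so wt% Si = 84.255/278.327 × 100 = 30.27%.
27.66 − 30.27 = -2.61 pp.

-2.61 percentage points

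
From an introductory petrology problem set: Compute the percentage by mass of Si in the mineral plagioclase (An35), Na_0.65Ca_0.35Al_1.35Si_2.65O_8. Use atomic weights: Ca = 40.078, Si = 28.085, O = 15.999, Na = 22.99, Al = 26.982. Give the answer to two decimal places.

M(Na_0.65Ca_0.35Al_1.35Si_2.65O_8) = 267.814 g/mol.
Si contributes 2.65 × 28.085 = 74.425 g per mole.
74.425/267.814 = 0.2779 → 27.79%.

27.79 mass %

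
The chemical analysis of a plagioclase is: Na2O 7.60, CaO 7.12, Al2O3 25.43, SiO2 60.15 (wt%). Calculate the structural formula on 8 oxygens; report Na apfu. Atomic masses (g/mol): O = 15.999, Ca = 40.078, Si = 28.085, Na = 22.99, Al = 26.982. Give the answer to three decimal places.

Na2O (M=61.979): mol = 0.12262; Na = 0.24524, O = 0.12262.
CaO (M=56.077): mol = 0.12697; Ca = 0.12697, O = 0.12697.
Al2O3 (M=101.961): mol = 0.24941; Al = 0.49882, O = 0.74823.
SiO2 (M=60.083): mol = 1.00112; Si = 1.00112, O = 2.00224.
ΣO = 3.00006; factor = 8/ΣO = 2.66661.
Na apfu = 0.24524 × 2.66661 = 0.654.

0.654 Na apfu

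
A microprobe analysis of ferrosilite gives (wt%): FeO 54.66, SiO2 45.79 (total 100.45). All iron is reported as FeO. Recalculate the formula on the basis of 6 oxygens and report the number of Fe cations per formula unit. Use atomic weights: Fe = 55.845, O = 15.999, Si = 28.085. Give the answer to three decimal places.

1.998 Fe apfu

FeO (M=71.844): mol = 0.76082; Fe = 0.76082, O = 0.76082.
SiO2 (M=60.083): mol = 0.76211; Si = 0.76211, O = 1.52422.
ΣO = 2.28504; factor = 6/ΣO = 2.62577.
Fe apfu = 0.76082 × 2.62577 = 1.998.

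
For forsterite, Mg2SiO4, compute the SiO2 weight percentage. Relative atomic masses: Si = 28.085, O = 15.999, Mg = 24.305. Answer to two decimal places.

M(Mg2SiO4) = 140.691 g/mol; M(SiO2) = 60.083 g/mol.
Moles SiO2 per formula unit = 1 Si ÷ 1 = 1.0000.
SiO2 fraction = (1.0000 × 60.083) / 140.691 = 60.083/140.691 = 0.4271.

42.71 wt%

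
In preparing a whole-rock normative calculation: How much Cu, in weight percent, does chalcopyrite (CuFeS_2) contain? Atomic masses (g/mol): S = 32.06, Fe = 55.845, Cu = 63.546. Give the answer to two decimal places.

Formula mass = 1×63.546 + 1×55.845 + 2×32.06 = 183.511 g/mol, of which 63.546 g is Cu.
So Cu makes up 63.546/183.511 = 0.3463 of the mass, i.e. 34.63%.

34.63 weight percent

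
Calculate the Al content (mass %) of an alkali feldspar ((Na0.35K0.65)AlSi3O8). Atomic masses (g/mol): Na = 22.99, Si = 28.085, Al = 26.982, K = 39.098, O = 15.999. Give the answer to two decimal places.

Formula mass = 0.35×22.99 + 0.65×39.098 + 1×26.982 + 3×28.085 + 8×15.999 = 272.689 g/mol, of which 26.982 g is Al.
So Al makes up 26.982/272.689 = 0.0989 of the mass, i.e. 9.89%.

9.89 mass %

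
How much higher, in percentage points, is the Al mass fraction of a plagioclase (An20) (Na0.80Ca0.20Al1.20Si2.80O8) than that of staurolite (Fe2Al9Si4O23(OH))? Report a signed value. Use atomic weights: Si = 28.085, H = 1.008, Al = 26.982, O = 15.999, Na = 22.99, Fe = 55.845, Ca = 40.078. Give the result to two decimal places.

-16.31 percentage points

Al in Na0.80Ca0.20Al1.20Si2.80O8: molar mass 265.416 g/mol; 1.20×26.982 = 32.378 g → 12.20 wt%.
Al in Fe2Al9Si4O23(OH): molar mass 851.852 g/mol; 9×26.982 = 242.838 g → 28.51 wt%.
Difference = 12.20 − 28.51 = -16.31 percentage points.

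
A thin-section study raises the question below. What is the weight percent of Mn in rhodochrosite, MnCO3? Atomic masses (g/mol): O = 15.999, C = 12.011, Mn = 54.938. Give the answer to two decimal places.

47.79 weight percent

Molar mass of MnCO3: 1*54.938 + 1*12.011 + 3*15.999 = 114.946 g/mol.
Mass of Mn per formula unit: 1 × 54.938 = 54.938 g.
Weight fraction Mn = 54.938 / 114.946 = 0.4779.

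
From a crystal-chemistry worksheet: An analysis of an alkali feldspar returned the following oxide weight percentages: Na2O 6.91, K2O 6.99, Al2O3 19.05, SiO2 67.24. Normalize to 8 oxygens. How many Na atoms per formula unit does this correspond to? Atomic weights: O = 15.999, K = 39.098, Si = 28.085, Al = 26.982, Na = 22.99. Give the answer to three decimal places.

0.598 Na apfu

Na2O (M=61.979): mol = 0.11149; Na = 0.22298, O = 0.11149.
K2O (M=94.195): mol = 0.07421; K = 0.14842, O = 0.07421.
Al2O3 (M=101.961): mol = 0.18684; Al = 0.37368, O = 0.56052.
SiO2 (M=60.083): mol = 1.11912; Si = 1.11912, O = 2.23824.
ΣO = 2.98446; factor = 8/ΣO = 2.68055.
Na apfu = 0.22298 × 2.68055 = 0.598.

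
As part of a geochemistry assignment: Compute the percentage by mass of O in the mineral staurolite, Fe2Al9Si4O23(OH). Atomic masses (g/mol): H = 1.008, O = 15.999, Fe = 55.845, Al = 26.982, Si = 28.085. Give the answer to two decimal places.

45.08 wt%

Molar mass of Fe2Al9Si4O23(OH): 2*55.845 + 9*26.982 + 4*28.085 + 24*15.999 + 1*1.008 = 851.852 g/mol.
Mass of O per formula unit: 24 × 15.999 = 383.976 g.
Weight fraction O = 383.976 / 851.852 = 0.4508.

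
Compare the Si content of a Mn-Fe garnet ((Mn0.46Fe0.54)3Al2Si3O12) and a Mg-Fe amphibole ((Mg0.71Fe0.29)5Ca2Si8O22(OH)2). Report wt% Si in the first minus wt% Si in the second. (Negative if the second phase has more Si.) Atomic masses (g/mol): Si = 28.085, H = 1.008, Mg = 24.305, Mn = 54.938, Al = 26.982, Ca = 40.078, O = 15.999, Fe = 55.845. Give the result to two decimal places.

M((Mn0.46Fe0.54)3Al2Si3O12) = 496.490 g/mol, so wt% Si = 84.255/496.490 × 100 = 16.97%.
M((Mg0.71Fe0.29)5Ca2Si8O22(OH)2) = 858.086 g/mol, so wt% Si = 224.680/858.086 × 100 = 26.18%.
16.97 − 26.18 = -9.21 pp.

-9.21 percentage points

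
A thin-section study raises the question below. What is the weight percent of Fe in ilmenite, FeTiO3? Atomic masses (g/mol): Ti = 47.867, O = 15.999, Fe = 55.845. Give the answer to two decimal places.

36.81 weight percent

M(FeTiO3) = 151.709 g/mol.
Fe contributes 1 × 55.845 = 55.845 g per mole.
55.845/151.709 = 0.3681 → 36.81%.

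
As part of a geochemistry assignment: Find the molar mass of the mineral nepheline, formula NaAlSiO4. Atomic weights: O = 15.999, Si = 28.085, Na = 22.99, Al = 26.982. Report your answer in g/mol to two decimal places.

M = 1(22.99) + 1(26.982) + 1(28.085) + 4(15.999)

142.05 g/mol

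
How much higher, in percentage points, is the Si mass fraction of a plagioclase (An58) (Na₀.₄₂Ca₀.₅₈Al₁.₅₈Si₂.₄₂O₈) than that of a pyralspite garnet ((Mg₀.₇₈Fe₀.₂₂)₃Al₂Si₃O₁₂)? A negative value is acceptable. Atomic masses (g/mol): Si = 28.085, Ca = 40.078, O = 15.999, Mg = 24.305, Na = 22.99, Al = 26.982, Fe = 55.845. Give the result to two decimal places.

5.16 percentage points

M(Na₀.₄₂Ca₀.₅₈Al₁.₅₈Si₂.₄₂O₈) = 271.490 g/mol, so wt% Si = 67.966/271.490 × 100 = 25.03%.
M((Mg₀.₇₈Fe₀.₂₂)₃Al₂Si₃O₁₂) = 423.938 g/mol, so wt% Si = 84.255/423.938 × 100 = 19.87%.
25.03 − 19.87 = 5.16 pp.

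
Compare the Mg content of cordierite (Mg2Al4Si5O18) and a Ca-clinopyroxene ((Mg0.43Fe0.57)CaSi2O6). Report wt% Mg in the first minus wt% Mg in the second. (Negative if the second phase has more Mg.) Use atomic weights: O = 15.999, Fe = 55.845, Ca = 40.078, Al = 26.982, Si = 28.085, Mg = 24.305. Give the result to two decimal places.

First mineral: 48.610 g Mg in 584.945 g formula = 8.31 wt% Mg.
Second mineral: 10.451 g Mg in 234.525 g formula = 4.46 wt% Mg.
8.31% − 4.46% gives a difference of 3.85 percentage points.

3.85 percentage points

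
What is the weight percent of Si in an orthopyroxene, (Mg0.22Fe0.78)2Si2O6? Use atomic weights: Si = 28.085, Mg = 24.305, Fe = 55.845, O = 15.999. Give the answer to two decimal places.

22.47 weight percent

Formula mass = 0.44×24.305 + 1.56×55.845 + 2×28.085 + 6×15.999 = 249.976 g/mol, of which 56.170 g is Si.
So Si makes up 56.170/249.976 = 0.2247 of the mass, i.e. 22.47%.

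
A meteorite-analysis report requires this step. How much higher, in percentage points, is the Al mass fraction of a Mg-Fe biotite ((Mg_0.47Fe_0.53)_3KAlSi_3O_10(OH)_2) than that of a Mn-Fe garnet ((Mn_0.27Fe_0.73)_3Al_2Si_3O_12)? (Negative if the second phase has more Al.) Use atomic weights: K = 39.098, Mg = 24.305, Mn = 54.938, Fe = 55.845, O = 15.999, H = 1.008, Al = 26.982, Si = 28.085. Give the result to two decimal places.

M((Mg_0.47Fe_0.53)_3KAlSi_3O_10(OH)_2) = 467.403 g/mol, so wt% Al = 26.982/467.403 × 100 = 5.77%.
M((Mn_0.27Fe_0.73)_3Al_2Si_3O_12) = 497.007 g/mol, so wt% Al = 53.964/497.007 × 100 = 10.86%.
5.77 − 10.86 = -5.09 pp.

-5.09 percentage points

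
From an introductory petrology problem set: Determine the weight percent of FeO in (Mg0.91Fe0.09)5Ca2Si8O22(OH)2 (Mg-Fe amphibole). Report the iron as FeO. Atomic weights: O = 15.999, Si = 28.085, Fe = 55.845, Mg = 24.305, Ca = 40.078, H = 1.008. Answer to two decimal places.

3.91 wt%

M((Mg0.91Fe0.09)5Ca2Si8O22(OH)2) = 826.546 g/mol; M(FeO) = 71.844 g/mol.
Moles FeO per formula unit = 0.45 Fe ÷ 1 = 0.4500.
FeO fraction = (0.4500 × 71.844) / 826.546 = 32.330/826.546 = 0.0391.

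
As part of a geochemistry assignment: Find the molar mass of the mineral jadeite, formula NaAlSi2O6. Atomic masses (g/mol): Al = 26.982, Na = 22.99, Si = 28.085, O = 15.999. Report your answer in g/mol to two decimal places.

Na: 1 × 22.99 = 22.9900
Al: 1 × 26.982 = 26.9820
Si: 2 × 28.085 = 56.1700
O: 6 × 15.999 = 95.9940
Summing the contributions gives the formula mass.

202.14 g/mol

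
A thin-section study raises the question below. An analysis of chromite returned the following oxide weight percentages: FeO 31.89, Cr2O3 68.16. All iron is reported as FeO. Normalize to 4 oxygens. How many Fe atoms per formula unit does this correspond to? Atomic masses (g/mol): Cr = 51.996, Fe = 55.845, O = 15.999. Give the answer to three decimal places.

31.89 wt% FeO ÷ 71.844 g/mol = 0.44388 mol, giving 0.44388 Fe and 0.44388 O.
68.16 wt% Cr2O3 ÷ 151.989 g/mol = 0.44845 mol, giving 0.89690 Cr and 1.34535 O.
Oxygen sums to 1.78923; scaling by 4/1.78923 = 2.23560 puts the formula on 4 O.
Fe: 0.44388 × 2.23560 = 0.992 atoms per formula unit.

0.992 Fe apfu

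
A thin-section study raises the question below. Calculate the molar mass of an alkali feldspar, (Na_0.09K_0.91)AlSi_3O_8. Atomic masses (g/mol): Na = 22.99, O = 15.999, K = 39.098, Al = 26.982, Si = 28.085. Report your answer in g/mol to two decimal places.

276.88 g/mol

M = 0.09(22.99) + 0.91(39.098) + 1(26.982) + 3(28.085) + 8(15.999)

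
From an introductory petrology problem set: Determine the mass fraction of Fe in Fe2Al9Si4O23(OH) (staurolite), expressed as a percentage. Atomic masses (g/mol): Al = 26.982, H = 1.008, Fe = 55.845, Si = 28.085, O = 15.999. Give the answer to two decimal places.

13.11 weight percent

M(Fe2Al9Si4O23(OH)) = 851.852 g/mol.
Fe contributes 2 × 55.845 = 111.690 g per mole.
111.690/851.852 = 0.1311 → 13.11%.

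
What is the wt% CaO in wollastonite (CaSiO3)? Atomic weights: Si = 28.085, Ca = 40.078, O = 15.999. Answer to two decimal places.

48.28 wt%

Molar mass of CaSiO3 = 1*40.078 + 1*28.085 + 3*15.999 = 116.160 g/mol.
Each formula unit contains 1 Ca, equivalent to 1/1 = 1.0000 mol CaO.
M(CaO) = 1×40.078 + 1×15.999 = 56.077 g/mol.
Mass of CaO per formula unit = 1.0000 × 56.077 = 56.077 g.
CaO wt% = 56.077 / 116.160 × 100 = 48.28%.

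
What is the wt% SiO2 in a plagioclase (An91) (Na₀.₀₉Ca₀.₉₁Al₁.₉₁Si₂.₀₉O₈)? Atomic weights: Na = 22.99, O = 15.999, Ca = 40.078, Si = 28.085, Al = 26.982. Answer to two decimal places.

45.37 wt%

Formula mass = 276.765 g/mol.
2.09 Si → 2.0900 mol SiO2 per formula unit; M(SiO2) = 60.083, so SiO2 mass = 125.573 g.
125.573/276.765 × 100 = 45.37 wt%.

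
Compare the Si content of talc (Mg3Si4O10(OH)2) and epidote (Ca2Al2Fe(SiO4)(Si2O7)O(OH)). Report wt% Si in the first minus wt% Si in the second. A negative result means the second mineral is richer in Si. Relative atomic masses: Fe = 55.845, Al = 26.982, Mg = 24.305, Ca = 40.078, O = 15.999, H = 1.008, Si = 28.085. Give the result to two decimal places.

12.18 percentage points

M(Mg3Si4O10(OH)2) = 379.259 g/mol, so wt% Si = 112.340/379.259 × 100 = 29.62%.
M(Ca2Al2Fe(SiO4)(Si2O7)O(OH)) = 483.215 g/mol, so wt% Si = 84.255/483.215 × 100 = 17.44%.
29.62 − 17.44 = 12.18 pp.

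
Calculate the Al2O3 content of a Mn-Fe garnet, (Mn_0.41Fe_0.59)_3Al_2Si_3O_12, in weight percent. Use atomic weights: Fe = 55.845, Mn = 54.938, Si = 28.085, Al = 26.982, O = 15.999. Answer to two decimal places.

Formula mass = 496.626 g/mol.
2 Al → 1.0000 mol Al2O3 per formula unit; M(Al2O3) = 101.961, so Al2O3 mass = 101.961 g.
101.961/496.626 × 100 = 20.53 wt%.

20.53 wt%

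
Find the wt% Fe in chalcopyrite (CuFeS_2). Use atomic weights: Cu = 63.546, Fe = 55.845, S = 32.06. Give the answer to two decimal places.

30.43 weight percent

M(CuFeS_2) = 183.511 g/mol.
Fe contributes 1 × 55.845 = 55.845 g per mole.
55.845/183.511 = 0.3043 → 30.43%.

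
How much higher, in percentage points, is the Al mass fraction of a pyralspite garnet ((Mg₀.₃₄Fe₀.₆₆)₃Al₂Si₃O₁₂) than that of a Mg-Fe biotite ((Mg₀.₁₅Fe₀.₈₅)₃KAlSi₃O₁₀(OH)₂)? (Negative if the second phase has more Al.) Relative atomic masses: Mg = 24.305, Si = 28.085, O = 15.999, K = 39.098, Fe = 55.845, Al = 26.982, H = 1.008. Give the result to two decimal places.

First mineral: 53.964 g Al in 465.571 g formula = 11.59 wt% Al.
Second mineral: 26.982 g Al in 497.681 g formula = 5.42 wt% Al.
11.59% − 5.42% gives a difference of 6.17 percentage points.

6.17 percentage points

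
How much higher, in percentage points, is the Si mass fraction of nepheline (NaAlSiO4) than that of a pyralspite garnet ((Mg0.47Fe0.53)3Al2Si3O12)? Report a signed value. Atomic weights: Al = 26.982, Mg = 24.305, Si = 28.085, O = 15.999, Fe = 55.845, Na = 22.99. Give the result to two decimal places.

M(NaAlSiO4) = 142.053 g/mol, so wt% Si = 28.085/142.053 × 100 = 19.77%.
M((Mg0.47Fe0.53)3Al2Si3O12) = 453.271 g/mol, so wt% Si = 84.255/453.271 × 100 = 18.59%.
19.77 − 18.59 = 1.18 pp.

1.18 percentage points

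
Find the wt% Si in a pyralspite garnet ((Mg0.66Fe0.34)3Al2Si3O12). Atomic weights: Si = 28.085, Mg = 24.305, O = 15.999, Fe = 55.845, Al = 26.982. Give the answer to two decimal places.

19.36 mass %

Molar mass of (Mg0.66Fe0.34)3Al2Si3O12: 1.98*24.305 + 1.02*55.845 + 2*26.982 + 3*28.085 + 12*15.999 = 435.293 g/mol.
Mass of Si per formula unit: 3 × 28.085 = 84.255 g.
Weight fraction Si = 84.255 / 435.293 = 0.1936.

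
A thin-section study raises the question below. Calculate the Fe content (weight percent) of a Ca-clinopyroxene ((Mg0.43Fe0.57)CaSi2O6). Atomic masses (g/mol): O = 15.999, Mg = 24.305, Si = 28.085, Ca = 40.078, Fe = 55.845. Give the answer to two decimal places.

13.57 weight percent

M((Mg0.43Fe0.57)CaSi2O6) = 234.525 g/mol.
Fe contributes 0.57 × 55.845 = 31.832 g per mole.
31.832/234.525 = 0.1357 → 13.57%.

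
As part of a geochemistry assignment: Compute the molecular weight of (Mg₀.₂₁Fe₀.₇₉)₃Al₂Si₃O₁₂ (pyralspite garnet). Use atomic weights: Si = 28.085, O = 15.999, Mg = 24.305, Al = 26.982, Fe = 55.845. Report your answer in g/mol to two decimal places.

477.87 g/mol

The formula mass is the sum 0.63*24.305 + 2.37*55.845 + 2*26.982 + 3*28.085 + 12*15.999.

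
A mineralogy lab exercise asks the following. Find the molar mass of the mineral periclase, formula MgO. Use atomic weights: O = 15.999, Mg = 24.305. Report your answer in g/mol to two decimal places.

The formula mass is the sum 1×24.305 + 1×15.999.

40.30 g/mol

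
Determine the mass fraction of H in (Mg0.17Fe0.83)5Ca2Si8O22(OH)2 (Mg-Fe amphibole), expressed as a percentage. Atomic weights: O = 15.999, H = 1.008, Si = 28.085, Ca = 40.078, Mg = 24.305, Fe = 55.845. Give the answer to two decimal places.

0.21 wt%

Molar mass of (Mg0.17Fe0.83)5Ca2Si8O22(OH)2: 0.85*24.305 + 4.15*55.845 + 2*40.078 + 8*28.085 + 24*15.999 + 2*1.008 = 943.244 g/mol.
Mass of H per formula unit: 2 × 1.008 = 2.016 g.
Weight fraction H = 2.016 / 943.244 = 0.0021.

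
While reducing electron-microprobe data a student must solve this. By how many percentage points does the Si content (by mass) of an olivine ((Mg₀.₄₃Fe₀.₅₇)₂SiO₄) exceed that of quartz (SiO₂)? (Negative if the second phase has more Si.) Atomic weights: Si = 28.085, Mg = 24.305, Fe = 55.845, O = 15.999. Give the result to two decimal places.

-30.84 percentage points

Si in (Mg₀.₄₃Fe₀.₅₇)₂SiO₄: molar mass 176.647 g/mol; 1×28.085 = 28.085 g → 15.90 wt%.
Si in SiO₂: molar mass 60.083 g/mol; 1×28.085 = 28.085 g → 46.74 wt%.
Difference = 15.90 − 46.74 = -30.84 percentage points.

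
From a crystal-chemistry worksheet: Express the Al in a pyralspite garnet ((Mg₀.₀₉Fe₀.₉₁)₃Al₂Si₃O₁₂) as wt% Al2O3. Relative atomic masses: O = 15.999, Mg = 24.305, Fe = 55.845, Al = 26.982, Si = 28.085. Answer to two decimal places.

20.84 wt%

M((Mg₀.₀₉Fe₀.₉₁)₃Al₂Si₃O₁₂) = 489.226 g/mol; M(Al2O3) = 101.961 g/mol.
Moles Al2O3 per formula unit = 2 Al ÷ 2 = 1.0000.
Al2O3 fraction = (1.0000 × 101.961) / 489.226 = 101.961/489.226 = 0.2084.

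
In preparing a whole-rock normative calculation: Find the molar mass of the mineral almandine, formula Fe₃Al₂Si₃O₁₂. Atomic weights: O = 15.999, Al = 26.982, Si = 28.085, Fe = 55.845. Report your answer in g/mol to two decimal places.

M = 3·55.845 + 2·26.982 + 3·28.085 + 12·15.999

497.74 g/mol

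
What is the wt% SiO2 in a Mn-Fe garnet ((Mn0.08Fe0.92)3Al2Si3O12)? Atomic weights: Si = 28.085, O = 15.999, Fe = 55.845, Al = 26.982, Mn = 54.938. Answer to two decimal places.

36.23 wt%

Formula mass = 497.524 g/mol.
3 Si → 3.0000 mol SiO2 per formula unit; M(SiO2) = 60.083, so SiO2 mass = 180.249 g.
180.249/497.524 × 100 = 36.23 wt%.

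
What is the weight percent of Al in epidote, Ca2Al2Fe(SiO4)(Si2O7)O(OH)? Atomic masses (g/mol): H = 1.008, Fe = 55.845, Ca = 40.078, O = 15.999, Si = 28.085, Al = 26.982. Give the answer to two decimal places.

11.17 weight percent

M(Ca2Al2Fe(SiO4)(Si2O7)O(OH)) = 483.215 g/mol.
Al contributes 2 × 26.982 = 53.964 g per mole.
53.964/483.215 = 0.1117 → 11.17%.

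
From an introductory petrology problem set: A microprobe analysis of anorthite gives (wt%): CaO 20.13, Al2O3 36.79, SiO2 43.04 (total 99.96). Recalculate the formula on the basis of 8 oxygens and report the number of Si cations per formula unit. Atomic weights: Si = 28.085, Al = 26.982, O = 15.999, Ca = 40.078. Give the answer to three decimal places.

CaO: 20.13/56.077 = 0.35897 mol → 0.35897 mol Ca, 0.35897 mol O.
Al2O3: 36.79/101.961 = 0.36082 mol → 0.72164 mol Al, 1.08246 mol O.
SiO2: 43.04/60.083 = 0.71634 mol → 0.71634 mol Si, 1.43268 mol O.
Total oxygen = 2.87411 mol. Normalization factor = 8/2.87411 = 2.78347.
Si per 8 O = 0.71634 × 2.78347 = 1.994.

1.994 Si apfu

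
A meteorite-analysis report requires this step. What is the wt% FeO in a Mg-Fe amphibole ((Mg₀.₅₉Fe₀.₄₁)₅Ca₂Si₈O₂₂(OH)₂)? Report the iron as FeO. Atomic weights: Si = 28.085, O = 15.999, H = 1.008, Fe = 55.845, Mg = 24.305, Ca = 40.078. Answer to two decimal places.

M((Mg₀.₅₉Fe₀.₄₁)₅Ca₂Si₈O₂₂(OH)₂) = 877.010 g/mol; M(FeO) = 71.844 g/mol.
Moles FeO per formula unit = 2.05 Fe ÷ 1 = 2.0500.
FeO fraction = (2.0500 × 71.844) / 877.010 = 147.280/877.010 = 0.1679.

16.79 wt%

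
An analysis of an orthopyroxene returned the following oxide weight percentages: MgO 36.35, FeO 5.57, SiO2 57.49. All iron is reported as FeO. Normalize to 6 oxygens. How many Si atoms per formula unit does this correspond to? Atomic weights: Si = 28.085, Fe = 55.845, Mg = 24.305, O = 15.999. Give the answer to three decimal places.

MgO (M=40.304): mol = 0.90190; Mg = 0.90190, O = 0.90190.
FeO (M=71.844): mol = 0.07753; Fe = 0.07753, O = 0.07753.
SiO2 (M=60.083): mol = 0.95684; Si = 0.95684, O = 1.91368.
ΣO = 2.89311; factor = 6/ΣO = 2.07389.
Si apfu = 0.95684 × 2.07389 = 1.984.

1.984 Si apfu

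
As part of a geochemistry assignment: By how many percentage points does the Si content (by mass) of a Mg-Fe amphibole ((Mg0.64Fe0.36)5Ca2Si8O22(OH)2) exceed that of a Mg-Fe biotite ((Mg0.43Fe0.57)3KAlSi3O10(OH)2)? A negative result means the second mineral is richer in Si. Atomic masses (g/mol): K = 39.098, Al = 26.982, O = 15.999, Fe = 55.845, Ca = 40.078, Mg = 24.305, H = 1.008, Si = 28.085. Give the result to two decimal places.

First mineral: 224.680 g Si in 869.125 g formula = 25.85 wt% Si.
Second mineral: 84.255 g Si in 471.187 g formula = 17.88 wt% Si.
25.85% − 17.88% gives a difference of 7.97 percentage points.

7.97 percentage points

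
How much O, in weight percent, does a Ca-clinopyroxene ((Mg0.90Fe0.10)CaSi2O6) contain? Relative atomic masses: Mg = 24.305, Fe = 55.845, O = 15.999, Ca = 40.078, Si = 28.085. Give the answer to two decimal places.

43.69 weight percent

Formula mass = 0.90×24.305 + 0.10×55.845 + 1×40.078 + 2×28.085 + 6×15.999 = 219.701 g/mol, of which 95.994 g is O.
So O makes up 95.994/219.701 = 0.4369 of the mass, i.e. 43.69%.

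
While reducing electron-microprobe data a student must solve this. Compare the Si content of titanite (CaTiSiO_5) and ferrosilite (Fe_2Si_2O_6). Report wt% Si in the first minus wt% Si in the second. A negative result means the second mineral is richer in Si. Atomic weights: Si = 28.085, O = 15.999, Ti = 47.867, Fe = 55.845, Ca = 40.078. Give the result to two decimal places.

-6.96 percentage points

M(CaTiSiO_5) = 196.025 g/mol, so wt% Si = 28.085/196.025 × 100 = 14.33%.
M(Fe_2Si_2O_6) = 263.854 g/mol, so wt% Si = 56.170/263.854 × 100 = 21.29%.
14.33 − 21.29 = -6.96 pp.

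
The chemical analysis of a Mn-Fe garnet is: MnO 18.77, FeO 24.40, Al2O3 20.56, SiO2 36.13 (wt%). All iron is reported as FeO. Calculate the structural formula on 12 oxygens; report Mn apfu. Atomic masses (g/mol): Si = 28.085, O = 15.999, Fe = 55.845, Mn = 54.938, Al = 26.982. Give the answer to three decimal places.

1.317 Mn apfu

MnO: 18.77/70.937 = 0.26460 mol → 0.26460 mol Mn, 0.26460 mol O.
FeO: 24.40/71.844 = 0.33962 mol → 0.33962 mol Fe, 0.33962 mol O.
Al2O3: 20.56/101.961 = 0.20165 mol → 0.40330 mol Al, 0.60495 mol O.
SiO2: 36.13/60.083 = 0.60133 mol → 0.60133 mol Si, 1.20266 mol O.
Total oxygen = 2.41183 mol. Normalization factor = 12/2.41183 = 4.97548.
Mn per 12 O = 0.26460 × 4.97548 = 1.317.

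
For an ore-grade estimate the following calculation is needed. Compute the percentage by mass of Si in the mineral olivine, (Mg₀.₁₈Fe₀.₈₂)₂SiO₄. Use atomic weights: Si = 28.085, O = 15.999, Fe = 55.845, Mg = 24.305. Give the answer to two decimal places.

14.60 mass %

Molar mass of (Mg₀.₁₈Fe₀.₈₂)₂SiO₄: 0.36×24.305 + 1.64×55.845 + 1×28.085 + 4×15.999 = 192.417 g/mol.
Mass of Si per formula unit: 1 × 28.085 = 28.085 g.
Weight fraction Si = 28.085 / 192.417 = 0.1460.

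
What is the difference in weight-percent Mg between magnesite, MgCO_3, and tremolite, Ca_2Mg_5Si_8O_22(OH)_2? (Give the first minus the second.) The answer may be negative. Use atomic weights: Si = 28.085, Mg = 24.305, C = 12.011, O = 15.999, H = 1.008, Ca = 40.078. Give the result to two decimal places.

13.87 percentage points

First mineral: 24.305 g Mg in 84.313 g formula = 28.83 wt% Mg.
Second mineral: 121.525 g Mg in 812.353 g formula = 14.96 wt% Mg.
28.83% − 14.96% gives a difference of 13.87 percentage points.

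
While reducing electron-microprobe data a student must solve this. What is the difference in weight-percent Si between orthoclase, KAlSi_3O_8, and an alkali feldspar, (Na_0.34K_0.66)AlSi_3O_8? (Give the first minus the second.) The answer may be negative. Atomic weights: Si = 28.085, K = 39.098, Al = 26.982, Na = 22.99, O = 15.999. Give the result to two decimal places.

M(KAlSi_3O_8) = 278.327 g/mol, so wt% Si = 84.255/278.327 × 100 = 30.27%.
M((Na_0.34K_0.66)AlSi_3O_8) = 272.850 g/mol, so wt% Si = 84.255/272.850 × 100 = 30.88%.
30.27 − 30.88 = -0.61 pp.

-0.61 percentage points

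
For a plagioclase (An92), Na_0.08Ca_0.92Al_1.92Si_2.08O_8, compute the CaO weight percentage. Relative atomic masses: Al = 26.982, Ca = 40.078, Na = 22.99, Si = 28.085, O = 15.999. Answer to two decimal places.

18.63 wt%

Formula mass = 276.925 g/mol.
0.92 Ca → 0.9200 mol CaO per formula unit; M(CaO) = 56.077, so CaO mass = 51.591 g.
51.591/276.925 × 100 = 18.63 wt%.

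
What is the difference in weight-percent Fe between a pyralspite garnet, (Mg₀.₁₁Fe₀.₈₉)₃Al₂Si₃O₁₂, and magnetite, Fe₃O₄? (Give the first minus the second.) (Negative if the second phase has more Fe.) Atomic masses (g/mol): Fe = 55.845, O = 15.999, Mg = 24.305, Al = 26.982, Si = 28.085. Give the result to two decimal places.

First mineral: 149.106 g Fe in 487.334 g formula = 30.60 wt% Fe.
Second mineral: 167.535 g Fe in 231.531 g formula = 72.36 wt% Fe.
30.60% − 72.36% gives a difference of -41.76 percentage points.

-41.76 percentage points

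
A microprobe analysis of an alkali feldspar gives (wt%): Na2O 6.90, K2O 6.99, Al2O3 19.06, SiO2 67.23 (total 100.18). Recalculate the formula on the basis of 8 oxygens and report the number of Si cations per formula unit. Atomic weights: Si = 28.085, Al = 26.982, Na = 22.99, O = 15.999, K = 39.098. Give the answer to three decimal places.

6.90 wt% Na2O ÷ 61.979 g/mol = 0.11133 mol, giving 0.22266 Na and 0.11133 O.
6.99 wt% K2O ÷ 94.195 g/mol = 0.07421 mol, giving 0.14842 K and 0.07421 O.
19.06 wt% Al2O3 ÷ 101.961 g/mol = 0.18693 mol, giving 0.37386 Al and 0.56079 O.
67.23 wt% SiO2 ÷ 60.083 g/mol = 1.11895 mol, giving 1.11895 Si and 2.23790 O.
Oxygen sums to 2.98423; scaling by 8/2.98423 = 2.68076 puts the formula on 8 O.
Si: 1.11895 × 2.68076 = 3.000 atoms per formula unit.

3.000 Si apfu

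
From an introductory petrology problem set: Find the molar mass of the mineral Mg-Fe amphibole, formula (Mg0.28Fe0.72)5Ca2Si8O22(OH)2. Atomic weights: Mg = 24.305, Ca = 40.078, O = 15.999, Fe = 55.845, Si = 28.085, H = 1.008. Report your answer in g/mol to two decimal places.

Mg: 1.40 × 24.305 = 34.0270
Fe: 3.60 × 55.845 = 201.0420
Ca: 2 × 40.078 = 80.1560
Si: 8 × 28.085 = 224.6800
O: 24 × 15.999 = 383.9760
H: 2 × 1.008 = 2.0160
Summing the contributions gives the formula mass.

925.90 g/mol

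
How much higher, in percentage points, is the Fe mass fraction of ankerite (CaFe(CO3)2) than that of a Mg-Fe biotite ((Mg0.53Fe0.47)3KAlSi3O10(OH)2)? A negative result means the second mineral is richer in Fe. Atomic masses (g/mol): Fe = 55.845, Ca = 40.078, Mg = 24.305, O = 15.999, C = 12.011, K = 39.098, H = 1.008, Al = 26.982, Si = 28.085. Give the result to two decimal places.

First mineral: 55.845 g Fe in 215.939 g formula = 25.86 wt% Fe.
Second mineral: 78.741 g Fe in 461.725 g formula = 17.05 wt% Fe.
25.86% − 17.05% gives a difference of 8.81 percentage points.

8.81 percentage points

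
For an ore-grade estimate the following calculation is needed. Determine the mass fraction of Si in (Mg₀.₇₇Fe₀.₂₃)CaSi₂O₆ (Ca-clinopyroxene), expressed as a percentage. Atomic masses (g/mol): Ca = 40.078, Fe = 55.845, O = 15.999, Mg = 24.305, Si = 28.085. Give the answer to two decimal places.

Molar mass of (Mg₀.₇₇Fe₀.₂₃)CaSi₂O₆: 0.77*24.305 + 0.23*55.845 + 1*40.078 + 2*28.085 + 6*15.999 = 223.801 g/mol.
Mass of Si per formula unit: 2 × 28.085 = 56.170 g.
Weight fraction Si = 56.170 / 223.801 = 0.2510.

25.10 wt%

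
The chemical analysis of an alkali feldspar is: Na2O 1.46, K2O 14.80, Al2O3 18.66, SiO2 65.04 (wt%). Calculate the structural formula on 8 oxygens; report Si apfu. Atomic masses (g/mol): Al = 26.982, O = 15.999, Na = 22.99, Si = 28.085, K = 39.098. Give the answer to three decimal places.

2.992 Si apfu

1.46 wt% Na2O ÷ 61.979 g/mol = 0.02356 mol, giving 0.04712 Na and 0.02356 O.
14.80 wt% K2O ÷ 94.195 g/mol = 0.15712 mol, giving 0.31424 K and 0.15712 O.
18.66 wt% Al2O3 ÷ 101.961 g/mol = 0.18301 mol, giving 0.36602 Al and 0.54903 O.
65.04 wt% SiO2 ÷ 60.083 g/mol = 1.08250 mol, giving 1.08250 Si and 2.16500 O.
Oxygen sums to 2.89471; scaling by 8/2.89471 = 2.76366 puts the formula on 8 O.
Si: 1.08250 × 2.76366 = 2.992 atoms per formula unit.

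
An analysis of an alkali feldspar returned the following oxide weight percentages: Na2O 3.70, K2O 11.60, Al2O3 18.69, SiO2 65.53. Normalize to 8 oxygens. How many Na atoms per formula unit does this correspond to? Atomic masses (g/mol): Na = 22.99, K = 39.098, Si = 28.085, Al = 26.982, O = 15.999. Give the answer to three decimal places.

3.70 wt% Na2O ÷ 61.979 g/mol = 0.05970 mol, giving 0.11940 Na and 0.05970 O.
11.60 wt% K2O ÷ 94.195 g/mol = 0.12315 mol, giving 0.24630 K and 0.12315 O.
18.69 wt% Al2O3 ÷ 101.961 g/mol = 0.18331 mol, giving 0.36662 Al and 0.54993 O.
65.53 wt% SiO2 ÷ 60.083 g/mol = 1.09066 mol, giving 1.09066 Si and 2.18132 O.
Oxygen sums to 2.91410; scaling by 8/2.91410 = 2.74527 puts the formula on 8 O.
Na: 0.11940 × 2.74527 = 0.328 atoms per formula unit.

0.328 Na apfu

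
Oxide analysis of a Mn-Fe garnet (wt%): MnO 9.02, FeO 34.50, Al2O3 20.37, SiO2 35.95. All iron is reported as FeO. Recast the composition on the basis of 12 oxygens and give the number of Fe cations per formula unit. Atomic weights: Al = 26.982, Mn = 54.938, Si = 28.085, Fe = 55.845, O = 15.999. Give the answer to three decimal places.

2.398 Fe apfu

MnO: 9.02/70.937 = 0.12716 mol → 0.12716 mol Mn, 0.12716 mol O.
FeO: 34.50/71.844 = 0.48021 mol → 0.48021 mol Fe, 0.48021 mol O.
Al2O3: 20.37/101.961 = 0.19978 mol → 0.39956 mol Al, 0.59934 mol O.
SiO2: 35.95/60.083 = 0.59834 mol → 0.59834 mol Si, 1.19668 mol O.
Total oxygen = 2.40339 mol. Normalization factor = 12/2.40339 = 4.99295.
Fe per 12 O = 0.48021 × 4.99295 = 2.398.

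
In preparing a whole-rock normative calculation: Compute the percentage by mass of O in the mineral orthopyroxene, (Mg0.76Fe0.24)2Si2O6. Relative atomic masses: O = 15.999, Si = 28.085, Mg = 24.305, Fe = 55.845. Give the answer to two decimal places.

M((Mg0.76Fe0.24)2Si2O6) = 215.913 g/mol.
O contributes 6 × 15.999 = 95.994 g per mole.
95.994/215.913 = 0.4446 → 44.46%.

44.46 weight percent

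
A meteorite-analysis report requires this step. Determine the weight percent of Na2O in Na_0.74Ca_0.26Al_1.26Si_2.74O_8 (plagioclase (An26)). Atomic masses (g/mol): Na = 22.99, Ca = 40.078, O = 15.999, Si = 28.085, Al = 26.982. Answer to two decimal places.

Molar mass of Na_0.74Ca_0.26Al_1.26Si_2.74O_8 = 0.74·22.99 + 0.26·40.078 + 1.26·26.982 + 2.74·28.085 + 8·15.999 = 266.375 g/mol.
Each formula unit contains 0.74 Na, equivalent to 0.74/2 = 0.3700 mol Na2O.
M(Na2O) = 2×22.99 + 1×15.999 = 61.979 g/mol.
Mass of Na2O per formula unit = 0.3700 × 61.979 = 22.932 g.
Na2O wt% = 22.932 / 266.375 × 100 = 8.61%.

8.61 wt%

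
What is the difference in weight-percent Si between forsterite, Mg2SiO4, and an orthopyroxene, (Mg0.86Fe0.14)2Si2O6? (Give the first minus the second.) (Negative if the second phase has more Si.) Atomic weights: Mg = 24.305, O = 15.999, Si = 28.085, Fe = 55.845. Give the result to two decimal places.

-6.84 percentage points

M(Mg2SiO4) = 140.691 g/mol, so wt% Si = 28.085/140.691 × 100 = 19.96%.
M((Mg0.86Fe0.14)2Si2O6) = 209.605 g/mol, so wt% Si = 56.170/209.605 × 100 = 26.80%.
19.96 − 26.80 = -6.84 pp.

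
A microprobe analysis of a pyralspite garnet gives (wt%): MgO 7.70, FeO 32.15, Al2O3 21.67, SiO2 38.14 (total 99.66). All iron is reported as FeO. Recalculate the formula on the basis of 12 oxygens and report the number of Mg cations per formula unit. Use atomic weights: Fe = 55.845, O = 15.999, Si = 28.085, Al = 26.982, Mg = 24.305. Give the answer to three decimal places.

7.70 wt% MgO ÷ 40.304 g/mol = 0.19105 mol, giving 0.19105 Mg and 0.19105 O.
32.15 wt% FeO ÷ 71.844 g/mol = 0.44750 mol, giving 0.44750 Fe and 0.44750 O.
21.67 wt% Al2O3 ÷ 101.961 g/mol = 0.21253 mol, giving 0.42506 Al and 0.63759 O.
38.14 wt% SiO2 ÷ 60.083 g/mol = 0.63479 mol, giving 0.63479 Si and 1.26958 O.
Oxygen sums to 2.54572; scaling by 12/2.54572 = 4.71379 puts the formula on 12 O.
Mg: 0.19105 × 4.71379 = 0.901 atoms per formula unit.

0.901 Mg apfu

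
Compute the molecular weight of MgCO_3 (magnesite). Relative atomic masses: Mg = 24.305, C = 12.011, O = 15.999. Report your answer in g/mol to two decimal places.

84.31 g/mol

Mg: 1 × 24.305 = 24.3050
C: 1 × 12.011 = 12.0110
O: 3 × 15.999 = 47.9970
Summing the contributions gives the formula mass.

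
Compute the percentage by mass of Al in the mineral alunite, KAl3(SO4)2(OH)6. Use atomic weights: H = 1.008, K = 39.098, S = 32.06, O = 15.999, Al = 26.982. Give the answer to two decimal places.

Formula mass = 1·39.098 + 3·26.982 + 2·32.06 + 14·15.999 + 6·1.008 = 414.198 g/mol, of which 80.946 g is Al.
So Al makes up 80.946/414.198 = 0.1954 of the mass, i.e. 19.54%.

19.54 mass %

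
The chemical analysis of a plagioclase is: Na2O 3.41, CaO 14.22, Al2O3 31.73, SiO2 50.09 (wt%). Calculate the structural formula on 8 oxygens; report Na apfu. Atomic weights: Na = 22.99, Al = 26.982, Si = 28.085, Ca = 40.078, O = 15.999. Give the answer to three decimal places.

0.303 Na apfu

3.41 wt% Na2O ÷ 61.979 g/mol = 0.05502 mol, giving 0.11004 Na and 0.05502 O.
14.22 wt% CaO ÷ 56.077 g/mol = 0.25358 mol, giving 0.25358 Ca and 0.25358 O.
31.73 wt% Al2O3 ÷ 101.961 g/mol = 0.31120 mol, giving 0.62240 Al and 0.93360 O.
50.09 wt% SiO2 ÷ 60.083 g/mol = 0.83368 mol, giving 0.83368 Si and 1.66736 O.
Oxygen sums to 2.90956; scaling by 8/2.90956 = 2.74956 puts the formula on 8 O.
Na: 0.11004 × 2.74956 = 0.303 atoms per formula unit.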